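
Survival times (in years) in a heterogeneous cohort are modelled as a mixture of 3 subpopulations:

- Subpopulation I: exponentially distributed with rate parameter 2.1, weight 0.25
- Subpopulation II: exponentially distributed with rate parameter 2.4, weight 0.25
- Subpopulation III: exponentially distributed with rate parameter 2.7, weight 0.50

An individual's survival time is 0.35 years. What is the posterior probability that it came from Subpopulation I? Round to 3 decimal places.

0.243

P(component k | x) = π_k·f_k(x) / marginal(x), where marginal(x) = Σ_j π_j·f_j(x).
Exponential densities:
  L_I = 2.1·e^(−2.1·0.35) = 2.1·e^(−0.7350) = 1.00696
  L_II = 2.4·e^(−2.4·0.35) = 2.4·e^(−0.8400) = 1.03611
  L_III = 2.7·e^(−2.7·0.35) = 2.7·e^(−0.9450) = 1.04943
Prior × likelihood for each component:
  π_I·L_I = 0.25 × 1.00696 = 0.25174
  π_II·L_II = 0.25 × 1.03611 = 0.259026
  π_III·L_III = 0.50 × 1.04943 = 0.524717
Marginal: 0.25174 + 0.259026 + 0.524717 = 1.03548
P(Subpopulation I | data) ≈ 0.243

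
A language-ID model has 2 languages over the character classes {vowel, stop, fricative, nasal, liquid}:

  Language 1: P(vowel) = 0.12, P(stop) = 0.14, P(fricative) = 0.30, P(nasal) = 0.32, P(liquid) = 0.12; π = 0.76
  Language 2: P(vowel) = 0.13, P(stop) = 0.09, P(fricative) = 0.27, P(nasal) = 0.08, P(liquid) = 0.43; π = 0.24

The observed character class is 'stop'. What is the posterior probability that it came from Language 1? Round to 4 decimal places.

Posterior ∝ prior × likelihood, so P(k | x) ∝ w_k f_k(x); normalise over all components.
Component likelihoods at x = 'stop':
  f_1 = 0.14
  f_2 = 0.09
Prior × likelihood for each component:
  w_1·f_1 = 0.76 × 0.14 = 0.1064
  w_2·f_2 = 0.24 × 0.09 = 0.0216
Denominator: 0.1064 + 0.0216 = 0.128
P(Language 1 | the observation) = 0.1064 / 0.128 ≈ 0.8313

0.8313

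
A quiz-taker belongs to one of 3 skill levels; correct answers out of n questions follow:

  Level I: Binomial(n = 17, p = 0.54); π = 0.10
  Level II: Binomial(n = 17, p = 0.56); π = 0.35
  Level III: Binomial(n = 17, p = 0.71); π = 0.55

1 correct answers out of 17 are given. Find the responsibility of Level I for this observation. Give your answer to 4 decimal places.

Apply Bayes' rule: the posterior for each component is proportional to its prior times its likelihood at x.
Binomial probabilities:
  p_I = 3.6895e-05
  p_II = 1.8788e-05
  p_III = 3.02047e-08
Prior × likelihood for each component:
  w_I·p_I = 0.10 × 3.6895e-05 = 3.6895e-06
  w_II·p_II = 0.35 × 1.8788e-05 = 6.57579e-06
  w_III·p_III = 0.55 × 3.02047e-08 = 1.66126e-08
Normaliser: 3.6895e-06 + 6.57579e-06 + 1.66126e-08 = 1.02819e-05
So the posterior for Level I is 3.6895e-06 / 1.02819e-05 ≈ 0.3588.

0.3588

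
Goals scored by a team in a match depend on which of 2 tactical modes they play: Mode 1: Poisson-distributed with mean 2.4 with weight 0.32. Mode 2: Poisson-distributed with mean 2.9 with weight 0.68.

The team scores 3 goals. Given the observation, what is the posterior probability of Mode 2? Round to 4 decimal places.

Apply Bayes' rule: the posterior for each component is proportional to its prior times its likelihood at x.
Evaluate each component's likelihood at the observed value:
  f_1 = e^(−2.4)·2.4^3/3! = 0.209014
  f_2 = e^(−2.9)·2.9^3/3! = 0.22366
Weight by the priors:
  π_1·f_1 = 0.32 × 0.209014 = 0.0668845
  π_2·f_2 = 0.68 × 0.22366 = 0.152089
Sum: 0.0668845 + 0.152089 = 0.218973
P(Mode 2 | the observation) ≈ 0.6946

0.6946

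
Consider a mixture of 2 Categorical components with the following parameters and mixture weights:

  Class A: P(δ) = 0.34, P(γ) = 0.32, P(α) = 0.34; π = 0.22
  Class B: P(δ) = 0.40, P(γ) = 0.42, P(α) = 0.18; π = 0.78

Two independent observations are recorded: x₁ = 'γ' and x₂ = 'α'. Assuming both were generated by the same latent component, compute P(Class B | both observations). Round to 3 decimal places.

0.711

The responsibility of component k is P(Z=k) f_k(x) divided by Σ_j P(Z=j) f_j(x).
Since both observations come from the same component, the likelihood for component k is f_k(x₁)·f_k(x₂).
  f_A = [P(γ | comp) = 0.32] × [0.34] = 0.1088
  f_B = [P(γ | comp) = 0.42] × [0.18] = 0.0756
Prior × likelihood for each component:
  P(Z=A)·f_A = 0.22 × 0.1088 = 0.023936
  P(Z=B)·f_B = 0.78 × 0.0756 = 0.058968
Evidence: 0.023936 + 0.058968 = 0.082904
P(Class B | x₁, x₂) ≈ 0.711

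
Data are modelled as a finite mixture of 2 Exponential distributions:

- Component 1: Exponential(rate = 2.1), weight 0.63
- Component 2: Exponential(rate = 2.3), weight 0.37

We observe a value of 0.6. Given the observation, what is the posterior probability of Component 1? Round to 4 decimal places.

0.6367

Apply Bayes' rule: the posterior for each component is proportional to its prior times its likelihood at x.
Component likelihoods at x = 0.6:
  p_1 = 2.1·e^(−2.1·0.6) = 2.1·e^(−1.2600) = 0.595673
  p_2 = 2.3·e^(−2.3·0.6) = 2.3·e^(−1.3800) = 0.578631
Prior × likelihood for each component:
  π_1·p_1 = 0.63 × 0.595673 = 0.375274
  π_2·p_2 = 0.37 × 0.578631 = 0.214093
Normaliser: 0.375274 + 0.214093 = 0.589368
P(Component 1 | x) = 0.375274 / 0.589368 ≈ 0.6367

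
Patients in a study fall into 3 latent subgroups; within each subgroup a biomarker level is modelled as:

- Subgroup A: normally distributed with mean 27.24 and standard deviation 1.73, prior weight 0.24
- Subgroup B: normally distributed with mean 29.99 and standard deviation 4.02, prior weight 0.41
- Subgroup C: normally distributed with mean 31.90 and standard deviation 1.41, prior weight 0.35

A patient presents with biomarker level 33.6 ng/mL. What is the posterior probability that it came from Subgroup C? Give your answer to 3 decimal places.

P(component k | x) = π_k·f_k(x) / marginal(x), where marginal(x) = Σ_j π_j·f_j(x).
Component likelihoods at x = 33.6 ng/mL:
  L_A = (1/(1.73·√(2π)))·exp(−(33.6−27.24)²/(2·1.73²)) = 0.230602·exp(-6.75759) = 0.000267965
  L_B = (1/(4.02·√(2π)))·exp(−(33.6−29.99)²/(2·4.02²)) = 0.099239·exp(-0.40321) = 0.0663089
  L_C = (1/(1.41·√(2π)))·exp(−(33.6−31.90)²/(2·1.41²)) = 0.282938·exp(-0.72682) = 0.136784
Multiply by the mixture weights:
  π_A·L_A = 0.24 × 0.000267965 = 6.43117e-05
  π_B·L_B = 0.41 × 0.0663089 = 0.0271866
  π_C·L_C = 0.35 × 0.136784 = 0.0478744
Evidence: 6.43117e-05 + 0.0271866 + 0.0478744 = 0.0751253
Responsibility of Subgroup C: 0.0478744 / 0.0751253 ≈ 0.637

0.637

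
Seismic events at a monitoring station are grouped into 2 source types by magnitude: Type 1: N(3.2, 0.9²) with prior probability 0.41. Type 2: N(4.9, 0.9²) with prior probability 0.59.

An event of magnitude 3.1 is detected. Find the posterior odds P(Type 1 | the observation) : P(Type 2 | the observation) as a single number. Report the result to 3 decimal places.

5.103

The posterior odds equal the prior odds times the likelihood ratio: (w_i/w_j)·(f_i(x)/f_j(x)).
Component likelihoods at x = 3.1:
  L_1 = (1/(0.9·√(2π)))·exp(−(3.1−3.2)²/(2·0.9²)) = 0.443269·exp(-0.00617) = 0.440541
  L_2 = (1/(0.9·√(2π)))·exp(−(3.1−4.9)²/(2·0.9²)) = 0.443269·exp(-2.00000) = 0.05999
Posterior odds = (w_1·L_1) / (w_2·L_2) = (0.41·0.440541) / (0.59·0.05999) = 0.180622 / 0.0353941 ≈ 5.103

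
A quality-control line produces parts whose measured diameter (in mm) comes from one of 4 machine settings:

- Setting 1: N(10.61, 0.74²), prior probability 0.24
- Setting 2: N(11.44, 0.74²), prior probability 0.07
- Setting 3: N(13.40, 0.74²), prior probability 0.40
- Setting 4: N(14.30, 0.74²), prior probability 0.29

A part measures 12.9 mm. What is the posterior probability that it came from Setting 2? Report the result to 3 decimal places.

Posterior ∝ prior × likelihood, so P(k | x) ∝ P(Z=k) f_k(x); normalise over all components.
Normal densities:
  L_1 = 0.00448915
  L_2 = 0.076985
  L_3 = 0.429084
  L_4 = 0.0900436
Prior × likelihood for each component:
  P(Z=1)·L_1 = 0.24 × 0.00448915 = 0.0010774
  P(Z=2)·L_2 = 0.07 × 0.076985 = 0.00538895
  P(Z=3)·L_3 = 0.40 × 0.429084 = 0.171634
  P(Z=4)·L_4 = 0.29 × 0.0900436 = 0.0261127
Normaliser: 0.0010774 + 0.00538895 + 0.171634 + 0.0261127 = 0.204213
P(Setting 2 | data) ≈ 0.026

0.026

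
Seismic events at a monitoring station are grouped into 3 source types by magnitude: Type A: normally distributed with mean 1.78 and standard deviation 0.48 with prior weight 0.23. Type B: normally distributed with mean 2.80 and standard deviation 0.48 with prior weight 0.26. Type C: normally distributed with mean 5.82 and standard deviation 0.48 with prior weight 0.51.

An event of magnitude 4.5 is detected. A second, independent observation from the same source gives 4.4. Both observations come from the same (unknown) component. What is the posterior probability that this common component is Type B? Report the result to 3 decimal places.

0.013

P(component k | x) = π_k·f_k(x) / marginal(x), where marginal(x) = Σ_j π_j·f_j(x).
Since both observations come from the same component, the likelihood for component k is f_k(x₁)·f_k(x₂).
  L_A = [8.84768e-08] × [2.81912e-07] = 2.49427e-14
  L_B = [0.00157001] × [0.00321308] = 5.04458e-06
  L_C = [0.0189449] × [0.0104533] = 0.000198037
Unnormalised posteriors:
  π_A·L_A = 0.23 × 2.49427e-14 = 5.73682e-15
  π_B·L_B = 0.26 × 5.04458e-06 = 1.31159e-06
  π_C·L_C = 0.51 × 0.000198037 = 0.000100999
Denominator: 5.73682e-15 + 1.31159e-06 + 0.000100999 = 0.00010231
So the posterior for Type B is 1.31159e-06 / 0.00010231 ≈ 0.013.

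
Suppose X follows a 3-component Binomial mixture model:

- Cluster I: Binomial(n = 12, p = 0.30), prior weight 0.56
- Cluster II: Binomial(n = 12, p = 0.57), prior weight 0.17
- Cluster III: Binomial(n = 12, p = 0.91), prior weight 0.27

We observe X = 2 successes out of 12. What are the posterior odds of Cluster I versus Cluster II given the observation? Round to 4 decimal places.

119.2690

Only the two components matter; the odds are (π_i f_i(x)) / (π_j f_j(x)).
Binomial probabilities:
  p_I = 0.16779
  p_II = 0.00463424
  p_III = 1.90569e-09
0.0939626 / 0.00078782 ≈ 119.2690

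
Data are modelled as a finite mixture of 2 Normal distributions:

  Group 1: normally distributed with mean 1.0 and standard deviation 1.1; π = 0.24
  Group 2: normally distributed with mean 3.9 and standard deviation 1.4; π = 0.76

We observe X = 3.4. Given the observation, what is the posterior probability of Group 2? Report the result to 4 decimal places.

Posterior ∝ prior × likelihood, so P(k | x) ∝ w_k f_k(x); normalise over all components.
Evaluate each component's likelihood at the observed value:
  L_1 = (1/(1.1·√(2π)))·exp(−(3.4−1.0)²/(2·1.1²)) = 0.362675·exp(-2.38017) = 0.0335602
  L_2 = (1/(1.4·√(2π)))·exp(−(3.4−3.9)²/(2·1.4²)) = 0.284959·exp(-0.06378) = 0.267353
Unnormalised posteriors:
  w_1·L_1 = 0.24 × 0.0335602 = 0.00805445
  w_2·L_2 = 0.76 × 0.267353 = 0.203188
Denominator: 0.00805445 + 0.203188 = 0.211243
Responsibility of Group 2: 0.203188 / 0.211243 ≈ 0.9619

0.9619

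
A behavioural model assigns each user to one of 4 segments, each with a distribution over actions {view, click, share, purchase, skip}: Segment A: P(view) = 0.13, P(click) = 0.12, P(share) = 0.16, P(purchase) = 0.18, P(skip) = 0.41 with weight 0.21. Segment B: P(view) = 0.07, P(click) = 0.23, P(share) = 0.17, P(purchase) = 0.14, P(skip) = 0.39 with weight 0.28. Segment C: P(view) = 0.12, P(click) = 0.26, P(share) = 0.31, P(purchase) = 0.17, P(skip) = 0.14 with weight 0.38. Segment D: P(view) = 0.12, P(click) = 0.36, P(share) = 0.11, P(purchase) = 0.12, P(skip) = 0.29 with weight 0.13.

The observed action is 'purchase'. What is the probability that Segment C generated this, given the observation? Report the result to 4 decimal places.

0.4109

By Bayes' theorem, P(k | x) = P(Z=k) f_k(x) / Σ_j P(Z=j) f_j(x).
Component likelihoods at x = 'purchase':
  p_A = P(purchase | comp) = 0.18
  p_B = P(purchase | comp) = 0.14
  p_C = P(purchase | comp) = 0.17
  p_D = P(purchase | comp) = 0.12
Unnormalised posteriors:
  P(Z=A)·p_A = 0.21 × 0.18 = 0.0378
  P(Z=B)·p_B = 0.28 × 0.14 = 0.0392
  P(Z=C)·p_C = 0.38 × 0.17 = 0.0646
  P(Z=D)·p_D = 0.13 × 0.12 = 0.0156
Normaliser: 0.0378 + 0.0392 + 0.0646 + 0.0156 = 0.1572
P(Segment C | 'purchase') ≈ 0.4109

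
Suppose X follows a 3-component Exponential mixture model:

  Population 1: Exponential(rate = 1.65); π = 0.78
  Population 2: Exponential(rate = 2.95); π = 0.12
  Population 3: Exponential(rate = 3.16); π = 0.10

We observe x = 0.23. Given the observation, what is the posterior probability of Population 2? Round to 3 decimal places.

0.148

Apply Bayes' rule: the posterior for each component is proportional to its prior times its likelihood at x.
Evaluate each component's likelihood at the observed value:
  L_1 = 1.65·e^(−1.65·0.23) = 1.65·e^(−0.3795) = 1.12894
  L_2 = 2.95·e^(−2.95·0.23) = 2.95·e^(−0.6785) = 1.49676
  L_3 = 3.16·e^(−3.16·0.23) = 3.16·e^(−0.7268) = 1.52771
Multiply by the mixture weights:
  π_1·L_1 = 0.78 × 1.12894 = 0.88057
  π_2·L_2 = 0.12 × 1.49676 = 0.179612
  π_3·L_3 = 0.10 × 1.52771 = 0.152771
Evidence: 0.88057 + 0.179612 + 0.152771 = 1.21295
So the posterior for Population 2 is 0.179612 / 1.21295 ≈ 0.148.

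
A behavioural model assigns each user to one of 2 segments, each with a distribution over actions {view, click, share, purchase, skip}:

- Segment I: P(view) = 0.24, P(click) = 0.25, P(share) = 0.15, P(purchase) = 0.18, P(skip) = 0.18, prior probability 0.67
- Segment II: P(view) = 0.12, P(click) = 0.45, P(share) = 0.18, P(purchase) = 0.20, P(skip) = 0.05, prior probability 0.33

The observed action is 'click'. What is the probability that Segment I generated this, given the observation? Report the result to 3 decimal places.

0.530

The responsibility of component k is π_k f_k(x) divided by Σ_j π_j f_j(x).
Evaluate each component's likelihood at the observed value:
  p_I = P(click | comp) = 0.25
  p_II = P(click | comp) = 0.45
Prior × likelihood for each component:
  π_I·p_I = 0.67 × 0.25 = 0.1675
  π_II·p_II = 0.33 × 0.45 = 0.1485
Evidence: 0.1675 + 0.1485 = 0.316
So the posterior for Segment I is 0.1675 / 0.316 ≈ 0.530.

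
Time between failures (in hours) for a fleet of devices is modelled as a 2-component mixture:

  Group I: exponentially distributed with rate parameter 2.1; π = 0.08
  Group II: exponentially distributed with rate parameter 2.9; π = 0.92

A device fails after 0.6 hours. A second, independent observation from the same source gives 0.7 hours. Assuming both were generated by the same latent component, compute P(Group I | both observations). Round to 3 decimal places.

0.114

Apply Bayes' rule: the posterior for each component is proportional to its prior times its likelihood at x.
Since both observations come from the same component, the likelihood for component k is f_k(x₁)·f_k(x₂).
  L_I = [2.1·e^(−2.1·0.6) = 2.1·e^(−1.2600) = 0.595673] × [0.482844] = 0.287617
  L_II = [2.9·e^(−2.9·0.6) = 2.9·e^(−1.7400) = 0.509009] × [0.380873] = 0.193868
Weight by the priors:
  π_I·L_I = 0.08 × 0.287617 = 0.0230094
  π_II·L_II = 0.92 × 0.193868 = 0.178358
Sum: 0.0230094 + 0.178358 = 0.201368
So the posterior for Group I is 0.0230094 / 0.201368 ≈ 0.114.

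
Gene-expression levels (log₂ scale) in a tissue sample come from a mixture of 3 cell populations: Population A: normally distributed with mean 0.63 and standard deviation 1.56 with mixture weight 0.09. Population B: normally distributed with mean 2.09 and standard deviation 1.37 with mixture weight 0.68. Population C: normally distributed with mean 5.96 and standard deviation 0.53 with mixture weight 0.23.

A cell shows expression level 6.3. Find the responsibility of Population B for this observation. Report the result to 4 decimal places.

Apply Bayes' rule: the posterior for each component is proportional to its prior times its likelihood at x.
Evaluate each component's likelihood at the observed value:
  p_A = 0.000346081
  p_B = 0.00259183
  p_C = 0.612732
Unnormalised posteriors:
  w_A·p_A = 0.09 × 0.000346081 = 3.11473e-05
  w_B·p_B = 0.68 × 0.00259183 = 0.00176244
  w_C·p_C = 0.23 × 0.612732 = 0.140928
Sum: 3.11473e-05 + 0.00176244 + 0.140928 = 0.142722
So the posterior for Population B is 0.00176244 / 0.142722 ≈ 0.0123.

0.0123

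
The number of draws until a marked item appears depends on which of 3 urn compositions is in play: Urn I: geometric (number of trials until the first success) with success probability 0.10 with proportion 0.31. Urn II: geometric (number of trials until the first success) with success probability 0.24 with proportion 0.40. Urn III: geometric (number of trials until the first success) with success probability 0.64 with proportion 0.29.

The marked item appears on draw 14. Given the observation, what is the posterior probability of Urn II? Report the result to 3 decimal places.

0.256

Posterior ∝ prior × likelihood, so P(k | x) ∝ w_k f_k(x); normalise over all components.
Component likelihoods at x = 14:
  f_I = 0.0254187
  f_II = 0.00677311
  f_III = 1.09172e-06
Multiply by the mixture weights:
  w_I·f_I = 0.31 × 0.0254187 = 0.00787978
  w_II·f_II = 0.40 × 0.00677311 = 0.00270924
  w_III·f_III = 0.29 × 1.09172e-06 = 3.166e-07
Evidence: 0.00787978 + 0.00270924 + 3.166e-07 = 0.0105893
So the posterior for Urn II is 0.00270924 / 0.0105893 ≈ 0.256.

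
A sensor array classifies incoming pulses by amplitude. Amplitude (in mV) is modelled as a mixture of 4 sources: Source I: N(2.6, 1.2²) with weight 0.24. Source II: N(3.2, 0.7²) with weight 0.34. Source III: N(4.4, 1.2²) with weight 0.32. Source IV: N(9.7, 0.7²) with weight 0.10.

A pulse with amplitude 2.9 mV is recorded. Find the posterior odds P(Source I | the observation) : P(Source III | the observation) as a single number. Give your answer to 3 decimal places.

1.588

Only the two components matter; the odds are (π_i f_i(x)) / (π_j f_j(x)).
Component likelihoods at x = 2.9 mV:
  f_I = (1/(1.2·√(2π)))·exp(−(2.9−2.6)²/(2·1.2²)) = 0.332452·exp(-0.03125) = 0.322223
  f_II = (1/(0.7·√(2π)))·exp(−(2.9−3.2)²/(2·0.7²)) = 0.569918·exp(-0.09184) = 0.51991
  f_III = (1/(1.2·√(2π)))·exp(−(2.9−4.4)²/(2·1.2²)) = 0.332452·exp(-0.78125) = 0.152208
  f_IV = (1/(0.7·√(2π)))·exp(−(2.9−9.7)²/(2·0.7²)) = 0.569918·exp(-47.18367) = 1.8374e-21
Odds = (0.24/0.32) × (0.322223/0.152208) = 0.75 × 2.117 ≈ 1.588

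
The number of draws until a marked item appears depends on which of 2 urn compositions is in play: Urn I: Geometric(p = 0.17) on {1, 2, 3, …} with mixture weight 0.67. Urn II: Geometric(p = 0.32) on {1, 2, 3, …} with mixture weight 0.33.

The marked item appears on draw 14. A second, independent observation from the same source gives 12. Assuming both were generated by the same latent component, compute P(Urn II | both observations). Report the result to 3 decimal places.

The responsibility of component k is P(Z=k) f_k(x) divided by Σ_j P(Z=j) f_j(x).
Since both observations come from the same component, the likelihood for component k is f_k(x₁)·f_k(x₂).
  f_I = [0.0150822] × [0.0218931] = 0.000330196
  f_II = [0.00212699] × [0.0045999] = 9.78394e-06
Weight by the priors:
  P(Z=I)·f_I = 0.67 × 0.000330196 = 0.000221231
  P(Z=II)·f_II = 0.33 × 9.78394e-06 = 3.2287e-06
Denominator: 0.000221231 + 3.2287e-06 = 0.00022446
So the posterior for Urn II is 3.2287e-06 / 0.00022446 ≈ 0.014.

0.014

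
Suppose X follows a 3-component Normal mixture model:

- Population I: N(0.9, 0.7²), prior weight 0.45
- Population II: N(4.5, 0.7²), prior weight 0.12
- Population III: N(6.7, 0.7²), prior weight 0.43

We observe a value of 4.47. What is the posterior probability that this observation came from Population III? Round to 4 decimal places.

Apply Bayes' rule: the posterior for each component is proportional to its prior times its likelihood at x.
Component likelihoods at x = 4.47:
  p_I = (1/(0.7·√(2π)))·exp(−(4.47−0.9)²/(2·0.7²)) = 0.569918·exp(-13.00500) = 1.28178e-06
  p_II = (1/(0.7·√(2π)))·exp(−(4.47−4.5)²/(2·0.7²)) = 0.569918·exp(-0.00092) = 0.569394
  p_III = (1/(0.7·√(2π)))·exp(−(4.47−6.7)²/(2·0.7²)) = 0.569918·exp(-5.07439) = 0.00356479
Prior × likelihood for each component:
  P(Z=I)·p_I = 0.45 × 1.28178e-06 = 5.76799e-07
  P(Z=II)·p_II = 0.12 × 0.569394 = 0.0683273
  P(Z=III)·p_III = 0.43 × 0.00356479 = 0.00153286
Marginal: 5.76799e-07 + 0.0683273 + 0.00153286 = 0.0698608
Responsibility of Population III: 0.00153286 / 0.0698608 ≈ 0.0219

0.0219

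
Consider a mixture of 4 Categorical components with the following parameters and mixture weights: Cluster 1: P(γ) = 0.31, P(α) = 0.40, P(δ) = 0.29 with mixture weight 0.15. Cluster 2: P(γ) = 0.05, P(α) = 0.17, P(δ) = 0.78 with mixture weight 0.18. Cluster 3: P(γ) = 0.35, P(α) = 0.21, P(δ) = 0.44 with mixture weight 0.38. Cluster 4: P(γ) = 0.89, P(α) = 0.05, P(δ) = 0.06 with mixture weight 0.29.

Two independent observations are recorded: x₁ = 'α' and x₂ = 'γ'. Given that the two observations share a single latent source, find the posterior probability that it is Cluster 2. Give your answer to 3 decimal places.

0.025

Posterior ∝ prior × likelihood, so P(k | x) ∝ w_k f_k(x); normalise over all components.
Since both observations come from the same component, the likelihood for component k is f_k(x₁)·f_k(x₂).
  f_1 = [0.4] × [0.31] = 0.124
  f_2 = [0.17] × [0.05] = 0.0085
  f_3 = [0.21] × [0.35] = 0.0735
  f_4 = [0.05] × [0.89] = 0.0445
Unnormalised posteriors:
  w_1·f_1 = 0.15 × 0.124 = 0.0186
  w_2·f_2 = 0.18 × 0.0085 = 0.00153
  w_3·f_3 = 0.38 × 0.0735 = 0.02793
  w_4·f_4 = 0.29 × 0.0445 = 0.012905
Marginal: 0.0186 + 0.00153 + 0.02793 + 0.012905 = 0.060965
P(Cluster 2 | x) ≈ 0.025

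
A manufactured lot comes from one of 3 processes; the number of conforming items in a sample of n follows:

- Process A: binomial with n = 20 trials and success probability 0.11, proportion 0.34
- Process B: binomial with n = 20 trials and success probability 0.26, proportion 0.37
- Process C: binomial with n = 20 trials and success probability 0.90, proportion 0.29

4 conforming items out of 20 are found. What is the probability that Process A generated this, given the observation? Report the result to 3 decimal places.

0.361

Apply Bayes' rule: the posterior for each component is proportional to its prior times its likelihood at x.
Evaluate each component's likelihood at the observed value:
  f_A = C(20,4)·0.11^4·0.89^16 = 4845·0.00014641·0.154967 = 0.109927
  f_B = C(20,4)·0.26^4·0.74^16 = 4845·0.00456976·0.00808551 = 0.179017
  f_C = C(20,4)·0.90^4·0.10^16 = 4845·0.6561·1e-16 = 3.1788e-13
Prior × likelihood for each component:
  π_A·f_A = 0.34 × 0.109927 = 0.0373752
  π_B·f_B = 0.37 × 0.179017 = 0.0662364
  π_C·f_C = 0.29 × 3.1788e-13 = 9.21853e-14
Marginal: 0.0373752 + 0.0662364 + 9.21853e-14 = 0.103612
So the posterior for Process A is 0.0373752 / 0.103612 ≈ 0.361.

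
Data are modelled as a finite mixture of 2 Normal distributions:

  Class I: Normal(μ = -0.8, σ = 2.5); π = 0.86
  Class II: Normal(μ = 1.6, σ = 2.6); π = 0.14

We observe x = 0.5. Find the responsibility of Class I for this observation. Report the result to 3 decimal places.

0.859

By Bayes' theorem, P(k | x) = w_k f_k(x) / Σ_j w_j f_j(x).
Evaluate each component's likelihood at the observed value:
  p_I = (1/(2.5·√(2π)))·exp(−(0.5−-0.8)²/(2·2.5²)) = 0.159577·exp(-0.13520) = 0.139397
  p_II = (1/(2.6·√(2π)))·exp(−(0.5−1.6)²/(2·2.6²)) = 0.153439·exp(-0.08950) = 0.140304
Weight by the priors:
  w_I·p_I = 0.86 × 0.139397 = 0.119881
  w_II·p_II = 0.14 × 0.140304 = 0.0196425
Normaliser: 0.119881 + 0.0196425 = 0.139524
So the posterior for Class I is 0.119881 / 0.139524 ≈ 0.859.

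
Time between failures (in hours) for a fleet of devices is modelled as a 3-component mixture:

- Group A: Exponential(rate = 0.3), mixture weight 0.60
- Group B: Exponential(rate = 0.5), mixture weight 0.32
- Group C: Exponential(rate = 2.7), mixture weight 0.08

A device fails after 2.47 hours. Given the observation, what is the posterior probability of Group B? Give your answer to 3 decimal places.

0.351

The responsibility of component k is π_k f_k(x) divided by Σ_j π_j f_j(x).
Exponential densities:
  p_A = 0.3·e^(−0.3·2.47) = 0.3·e^(−0.7410) = 0.142991
  p_B = 0.5·e^(−0.5·2.47) = 0.5·e^(−1.2350) = 0.145417
  p_C = 2.7·e^(−2.7·2.47) = 2.7·e^(−6.6690) = 0.0034281
Prior × likelihood for each component:
  π_A·p_A = 0.60 × 0.142991 = 0.0857947
  π_B·p_B = 0.32 × 0.145417 = 0.0465336
  π_C·p_C = 0.08 × 0.0034281 = 0.000274248
Denominator: 0.0857947 + 0.0465336 + 0.000274248 = 0.132602
So the posterior for Group B is 0.0465336 / 0.132602 ≈ 0.351.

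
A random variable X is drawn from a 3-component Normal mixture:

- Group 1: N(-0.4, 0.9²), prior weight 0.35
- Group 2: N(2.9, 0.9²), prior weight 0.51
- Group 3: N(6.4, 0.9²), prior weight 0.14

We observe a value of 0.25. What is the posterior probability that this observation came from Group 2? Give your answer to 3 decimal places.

0.024

The responsibility of component k is P(Z=k) f_k(x) divided by Σ_j P(Z=j) f_j(x).
Component likelihoods at x = 0.25:
  f_1 = (1/(0.9·√(2π)))·exp(−(0.25−-0.4)²/(2·0.9²)) = 0.443269·exp(-0.26080) = 0.341509
  f_2 = (1/(0.9·√(2π)))·exp(−(0.25−2.9)²/(2·0.9²)) = 0.443269·exp(-4.33488) = 0.00580837
  f_3 = (1/(0.9·√(2π)))·exp(−(0.25−6.4)²/(2·0.9²)) = 0.443269·exp(-23.34722) = 3.21438e-11
Unnormalised posteriors:
  P(Z=1)·f_1 = 0.35 × 0.341509 = 0.119528
  P(Z=2)·f_2 = 0.51 × 0.00580837 = 0.00296227
  P(Z=3)·f_3 = 0.14 × 3.21438e-11 = 4.50014e-12
Sum: 0.119528 + 0.00296227 + 4.50014e-12 = 0.122491
P(Group 2 | 0.25) ≈ 0.024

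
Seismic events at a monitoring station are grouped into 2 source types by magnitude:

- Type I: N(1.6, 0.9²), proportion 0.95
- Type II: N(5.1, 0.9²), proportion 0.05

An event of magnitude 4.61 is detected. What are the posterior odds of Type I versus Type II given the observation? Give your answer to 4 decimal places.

Posterior odds = (w_i f_i(x)) / (w_j f_j(x)); the normalising sum cancels.
Evaluate each component's likelihood at the observed value:
  p_I = 0.00165123
  p_II = 0.382209
0.00156867 / 0.0191104 ≈ 0.0821

0.0821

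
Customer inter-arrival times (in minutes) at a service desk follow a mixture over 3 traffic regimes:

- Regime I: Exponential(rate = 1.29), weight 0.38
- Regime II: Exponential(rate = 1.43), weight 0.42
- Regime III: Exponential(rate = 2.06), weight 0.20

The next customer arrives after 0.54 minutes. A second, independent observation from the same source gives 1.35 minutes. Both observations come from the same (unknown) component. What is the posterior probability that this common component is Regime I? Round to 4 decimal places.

The responsibility of component k is π_k f_k(x) divided by Σ_j π_j f_j(x).
Since both observations come from the same component, the likelihood for component k is f_k(x₁)·f_k(x₂).
  f_I = [1.29·e^(−1.29·0.54) = 1.29·e^(−0.6966) = 0.642777] × [0.226082] = 0.14532
  f_II = [1.43·e^(−1.43·0.54) = 1.43·e^(−0.7722) = 0.660654] × [0.207458] = 0.137058
  f_III = [2.06·e^(−2.06·0.54) = 2.06·e^(−1.1124) = 0.677264] × [0.127672] = 0.0864674
Multiply by the mixture weights:
  π_I·f_I = 0.38 × 0.14532 = 0.0552217
  π_II·f_II = 0.42 × 0.137058 = 0.0575644
  π_III·f_III = 0.20 × 0.0864674 = 0.0172935
Evidence: 0.0552217 + 0.0575644 + 0.0172935 = 0.13008
P(Regime I | x₁,x₂) ≈ 0.4245

0.4245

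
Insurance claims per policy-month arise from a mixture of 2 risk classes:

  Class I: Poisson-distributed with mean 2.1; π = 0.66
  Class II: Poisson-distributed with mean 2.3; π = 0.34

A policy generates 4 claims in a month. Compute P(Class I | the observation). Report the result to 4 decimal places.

0.6223

Apply Bayes' rule: the posterior for each component is proportional to its prior times its likelihood at x.
Component likelihoods at x = 4 claims:
  p_I = 0.099231
  p_II = 0.116902
Weight by the priors:
  w_I·p_I = 0.66 × 0.099231 = 0.0654925
  w_II·p_II = 0.34 × 0.116902 = 0.0397468
Evidence: 0.0654925 + 0.0397468 = 0.105239
P(Class I | the observation) ≈ 0.6223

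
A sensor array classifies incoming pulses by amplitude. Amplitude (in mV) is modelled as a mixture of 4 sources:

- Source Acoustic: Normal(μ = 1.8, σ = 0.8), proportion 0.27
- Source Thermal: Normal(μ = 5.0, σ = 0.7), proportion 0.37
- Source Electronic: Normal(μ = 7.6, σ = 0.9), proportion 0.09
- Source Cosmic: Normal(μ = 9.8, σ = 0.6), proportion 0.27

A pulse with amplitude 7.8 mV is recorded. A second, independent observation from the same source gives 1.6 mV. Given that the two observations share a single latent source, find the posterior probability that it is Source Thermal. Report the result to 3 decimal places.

P(component k | x) = P(Z=k)·f_k(x) / marginal(x), where marginal(x) = Σ_j P(Z=j)·f_j(x).
Since both observations come from the same component, the likelihood for component k is f_k(x₁)·f_k(x₂).
  f_Acoustic = [(1/(0.8·√(2π)))·exp(−(7.8−1.8)²/(2·0.8²)) = 0.498678·exp(-28.12500) = 3.0429e-13] × [0.483335] = 1.47074e-13
  f_Thermal = [(1/(0.7·√(2π)))·exp(−(7.8−5.0)²/(2·0.7²)) = 0.569918·exp(-8.00000) = 0.000191186] × [4.29447e-06] = 8.21043e-10
  f_Electronic = [(1/(0.9·√(2π)))·exp(−(7.8−7.6)²/(2·0.9²)) = 0.443269·exp(-0.02469) = 0.432458] × [9.901e-11] = 4.28177e-11
  f_Cosmic = [(1/(0.6·√(2π)))·exp(−(7.8−9.8)²/(2·0.6²)) = 0.664904·exp(-5.55556) = 0.00257046] × [1.83857e-41] = 4.72597e-44
Prior × likelihood for each component:
  P(Z=Acoustic)·f_Acoustic = 0.27 × 1.47074e-13 = 3.971e-14
  P(Z=Thermal)·f_Thermal = 0.37 × 8.21043e-10 = 3.03786e-10
  P(Z=Electronic)·f_Electronic = 0.09 × 4.28177e-11 = 3.85359e-12
  P(Z=Cosmic)·f_Cosmic = 0.27 × 4.72597e-44 = 1.27601e-44
Evidence: 3.971e-14 + 3.03786e-10 + 3.85359e-12 + 1.27601e-44 = 3.07679e-10
P(Source Thermal | x) = 3.03786e-10 / 3.07679e-10 ≈ 0.987

0.987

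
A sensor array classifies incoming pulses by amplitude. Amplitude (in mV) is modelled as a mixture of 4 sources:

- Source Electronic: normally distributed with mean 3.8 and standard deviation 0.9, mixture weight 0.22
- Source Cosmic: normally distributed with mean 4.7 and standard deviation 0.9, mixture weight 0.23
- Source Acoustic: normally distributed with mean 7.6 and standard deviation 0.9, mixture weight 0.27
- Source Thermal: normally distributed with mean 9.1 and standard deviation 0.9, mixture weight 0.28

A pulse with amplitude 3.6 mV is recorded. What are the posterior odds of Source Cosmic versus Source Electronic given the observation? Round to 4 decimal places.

0.5077

Only the two components matter; the odds are (w_i f_i(x)) / (w_j f_j(x)).
Normal densities:
  f_Electronic = 0.432458
  f_Cosmic = 0.210033
  f_Acoustic = 2.27688e-05
  f_Thermal = 3.44474e-09
Odds = (0.23/0.22) × (0.210033/0.432458) = 1.04545 × 0.485672 ≈ 0.5077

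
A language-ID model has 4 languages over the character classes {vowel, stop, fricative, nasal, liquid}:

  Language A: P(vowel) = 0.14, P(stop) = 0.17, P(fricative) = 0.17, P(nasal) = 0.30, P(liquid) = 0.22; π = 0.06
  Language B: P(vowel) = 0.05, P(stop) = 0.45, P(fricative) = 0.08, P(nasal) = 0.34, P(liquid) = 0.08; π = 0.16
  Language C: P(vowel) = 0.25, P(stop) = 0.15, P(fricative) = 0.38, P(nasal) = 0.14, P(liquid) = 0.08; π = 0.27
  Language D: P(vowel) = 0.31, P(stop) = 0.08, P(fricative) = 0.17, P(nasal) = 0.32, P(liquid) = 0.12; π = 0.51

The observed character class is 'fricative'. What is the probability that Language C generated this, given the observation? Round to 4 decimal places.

0.4833

Apply Bayes' rule: the posterior for each component is proportional to its prior times its likelihood at x.
Component likelihoods at x = 'fricative':
  p_A = P(fricative | comp) = 0.17
  p_B = P(fricative | comp) = 0.08
  p_C = P(fricative | comp) = 0.38
  p_D = P(fricative | comp) = 0.17
Weight by the priors:
  w_A·p_A = 0.06 × 0.17 = 0.0102
  w_B·p_B = 0.16 × 0.08 = 0.0128
  w_C·p_C = 0.27 × 0.38 = 0.1026
  w_D·p_D = 0.51 × 0.17 = 0.0867
Sum: 0.0102 + 0.0128 + 0.1026 + 0.0867 = 0.2123
P(Language C | the observation) ≈ 0.4833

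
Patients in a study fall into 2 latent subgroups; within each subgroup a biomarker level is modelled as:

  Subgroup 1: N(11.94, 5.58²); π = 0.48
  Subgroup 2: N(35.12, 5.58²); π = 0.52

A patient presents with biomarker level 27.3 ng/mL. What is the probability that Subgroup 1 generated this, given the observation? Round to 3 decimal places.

0.053

The responsibility of component k is π_k f_k(x) divided by Σ_j π_j f_j(x).
Evaluate each component's likelihood at the observed value:
  p_1 = 0.00161766
  p_2 = 0.026779
Weight by the priors:
  π_1·p_1 = 0.48 × 0.00161766 = 0.000776478
  π_2·p_2 = 0.52 × 0.026779 = 0.0139251
Marginal: 0.000776478 + 0.0139251 = 0.0147016
P(Subgroup 1 | data) ≈ 0.053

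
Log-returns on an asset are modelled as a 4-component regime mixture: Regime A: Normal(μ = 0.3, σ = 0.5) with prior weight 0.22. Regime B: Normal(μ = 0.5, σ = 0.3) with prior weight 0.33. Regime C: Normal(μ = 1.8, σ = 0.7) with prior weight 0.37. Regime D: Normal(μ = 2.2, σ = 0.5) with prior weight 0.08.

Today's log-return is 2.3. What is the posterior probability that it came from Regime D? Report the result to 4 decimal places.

0.2768

P(component k | x) = π_k·f_k(x) / marginal(x), where marginal(x) = Σ_j π_j·f_j(x).
Component likelihoods at x = 2.3:
  p_A = (1/(0.5·√(2π)))·exp(−(2.3−0.3)²/(2·0.5²)) = 0.797885·exp(-8.00000) = 0.00026766
  p_B = (1/(0.3·√(2π)))·exp(−(2.3−0.5)²/(2·0.3²)) = 1.329808·exp(-18.00000) = 2.02529e-08
  p_C = (1/(0.7·√(2π)))·exp(−(2.3−1.8)²/(2·0.7²)) = 0.569918·exp(-0.25510) = 0.441593
  p_D = (1/(0.5·√(2π)))·exp(−(2.3−2.2)²/(2·0.5²)) = 0.797885·exp(-0.02000) = 0.782085
Multiply by the mixture weights:
  π_A·p_A = 0.22 × 0.00026766 = 5.88853e-05
  π_B·p_B = 0.33 × 2.02529e-08 = 6.68347e-09
  π_C·p_C = 0.37 × 0.441593 = 0.16339
  π_D·p_D = 0.08 × 0.782085 = 0.0625668
Normaliser: 5.88853e-05 + 6.68347e-09 + 0.16339 + 0.0625668 = 0.226015
So the posterior for Regime D is 0.0625668 / 0.226015 ≈ 0.2768.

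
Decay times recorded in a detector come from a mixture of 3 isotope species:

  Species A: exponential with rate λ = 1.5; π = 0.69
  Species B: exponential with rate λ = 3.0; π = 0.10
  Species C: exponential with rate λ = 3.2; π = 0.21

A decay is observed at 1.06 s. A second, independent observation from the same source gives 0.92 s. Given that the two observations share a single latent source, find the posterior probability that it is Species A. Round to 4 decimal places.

0.9280

Posterior ∝ prior × likelihood, so P(k | x) ∝ π_k f_k(x); normalise over all components.
Since both observations come from the same component, the likelihood for component k is f_k(x₁)·f_k(x₂).
  f_A = [0.305888] × [0.377368] = 0.115432
  f_B = [0.124757] × [0.189875] = 0.0236883
  f_C = [0.107652] × [0.168495] = 0.0181389
Weight by the priors:
  π_A·f_A = 0.69 × 0.115432 = 0.0796484
  π_B·f_B = 0.10 × 0.0236883 = 0.00236883
  π_C·f_C = 0.21 × 0.0181389 = 0.00380916
Marginal: 0.0796484 + 0.00236883 + 0.00380916 = 0.0858264
P(Species A | x₁, x₂) ≈ 0.9280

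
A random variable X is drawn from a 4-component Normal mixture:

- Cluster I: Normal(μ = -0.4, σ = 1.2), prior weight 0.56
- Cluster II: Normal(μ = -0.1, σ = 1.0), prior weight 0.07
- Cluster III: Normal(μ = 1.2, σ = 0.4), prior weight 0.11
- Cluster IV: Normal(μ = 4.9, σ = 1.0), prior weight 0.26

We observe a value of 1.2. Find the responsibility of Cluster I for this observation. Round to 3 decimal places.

Posterior ∝ prior × likelihood, so P(k | x) ∝ w_k f_k(x); normalise over all components.
Evaluate each component's likelihood at the observed value:
  L_I = (1/(1.2·√(2π)))·exp(−(1.2−-0.4)²/(2·1.2²)) = 0.332452·exp(-0.88889) = 0.136675
  L_II = (1/(1.0·√(2π)))·exp(−(1.2−-0.1)²/(2·1.0²)) = 0.398942·exp(-0.84500) = 0.171369
  L_III = (1/(0.4·√(2π)))·exp(−(1.2−1.2)²/(2·0.4²)) = 0.997356·exp(-0.00000) = 0.997356
  L_IV = (1/(1.0·√(2π)))·exp(−(1.2−4.9)²/(2·1.0²)) = 0.398942·exp(-6.84500) = 0.00042478
Unnormalised posteriors:
  w_I·L_I = 0.56 × 0.136675 = 0.076538
  w_II·L_II = 0.07 × 0.171369 = 0.0119958
  w_III·L_III = 0.11 × 0.997356 = 0.109709
  w_IV·L_IV = 0.26 × 0.00042478 = 0.000110443
Denominator: 0.076538 + 0.0119958 + 0.109709 + 0.000110443 = 0.198353
Responsibility of Cluster I: 0.076538 / 0.198353 ≈ 0.386

0.386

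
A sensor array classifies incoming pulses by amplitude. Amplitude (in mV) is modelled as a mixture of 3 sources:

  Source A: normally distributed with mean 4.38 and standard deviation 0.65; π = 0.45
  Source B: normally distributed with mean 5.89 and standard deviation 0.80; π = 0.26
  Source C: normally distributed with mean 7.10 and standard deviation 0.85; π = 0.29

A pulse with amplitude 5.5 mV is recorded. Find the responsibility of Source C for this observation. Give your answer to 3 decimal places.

The responsibility of component k is π_k f_k(x) divided by Σ_j π_j f_j(x).
Component likelihoods at x = 5.5 mV:
  L_A = 0.139087
  L_B = 0.442806
  L_C = 0.0798148
Weight by the priors:
  π_A·L_A = 0.45 × 0.139087 = 0.0625893
  π_B·L_B = 0.26 × 0.442806 = 0.11513
  π_C·L_C = 0.29 × 0.0798148 = 0.0231463
Marginal: 0.0625893 + 0.11513 + 0.0231463 = 0.200865
P(Source C | the observation) ≈ 0.115

0.115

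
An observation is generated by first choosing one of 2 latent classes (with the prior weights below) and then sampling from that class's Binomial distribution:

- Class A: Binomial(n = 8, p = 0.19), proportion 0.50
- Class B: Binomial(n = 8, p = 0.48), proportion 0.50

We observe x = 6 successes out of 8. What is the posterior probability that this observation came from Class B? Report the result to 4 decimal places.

Posterior ∝ prior × likelihood, so P(k | x) ∝ w_k f_k(x); normalise over all components.
Component likelihoods at x = 6 successes out of 8:
  f_A = C(8,6)·0.19^6·0.81^2 = 28·4.70459e-05·0.6561 = 0.00086427
  f_B = C(8,6)·0.48^6·0.52^2 = 28·0.0122306·0.2704 = 0.0926002
Weight by the priors:
  w_A·f_A = 0.50 × 0.00086427 = 0.000432135
  w_B·f_B = 0.50 × 0.0926002 = 0.0463001
Marginal: 0.000432135 + 0.0463001 = 0.0467323
Responsibility of Class B: 0.0463001 / 0.0467323 ≈ 0.9908

0.9908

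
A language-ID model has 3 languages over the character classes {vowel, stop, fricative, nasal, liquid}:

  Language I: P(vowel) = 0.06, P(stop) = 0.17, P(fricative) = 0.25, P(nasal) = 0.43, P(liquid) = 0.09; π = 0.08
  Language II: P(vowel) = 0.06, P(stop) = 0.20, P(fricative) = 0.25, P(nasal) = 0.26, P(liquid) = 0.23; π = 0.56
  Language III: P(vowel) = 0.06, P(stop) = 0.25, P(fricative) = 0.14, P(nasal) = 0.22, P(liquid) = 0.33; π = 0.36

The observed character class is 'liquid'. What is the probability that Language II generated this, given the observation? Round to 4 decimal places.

0.5055

Apply Bayes' rule: the posterior for each component is proportional to its prior times its likelihood at x.
Categorical probabilities:
  f_I = P(liquid | comp) = 0.09
  f_II = P(liquid | comp) = 0.23
  f_III = P(liquid | comp) = 0.33
Prior × likelihood for each component:
  P(Z=I)·f_I = 0.08 × 0.09 = 0.0072
  P(Z=II)·f_II = 0.56 × 0.23 = 0.1288
  P(Z=III)·f_III = 0.36 × 0.33 = 0.1188
Denominator: 0.0072 + 0.1288 + 0.1188 = 0.2548
Responsibility of Language II: 0.1288 / 0.2548 ≈ 0.5055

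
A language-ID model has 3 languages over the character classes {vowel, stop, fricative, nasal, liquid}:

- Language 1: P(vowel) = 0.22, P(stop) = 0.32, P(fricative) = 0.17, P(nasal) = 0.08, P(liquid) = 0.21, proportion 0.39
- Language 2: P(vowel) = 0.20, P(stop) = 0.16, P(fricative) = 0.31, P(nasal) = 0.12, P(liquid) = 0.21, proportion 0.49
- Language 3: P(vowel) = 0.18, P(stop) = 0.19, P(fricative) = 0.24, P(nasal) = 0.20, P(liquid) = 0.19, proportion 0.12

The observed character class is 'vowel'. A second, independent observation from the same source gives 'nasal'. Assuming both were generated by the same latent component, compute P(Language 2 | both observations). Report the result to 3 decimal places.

0.513

P(component k | x) = π_k·f_k(x) / marginal(x), where marginal(x) = Σ_j π_j·f_j(x).
Since both observations come from the same component, the likelihood for component k is f_k(x₁)·f_k(x₂).
  f_1 = [0.22] × [0.08] = 0.0176
  f_2 = [0.2] × [0.12] = 0.024
  f_3 = [0.18] × [0.2] = 0.036
Weight by the priors:
  π_1·f_1 = 0.39 × 0.0176 = 0.006864
  π_2·f_2 = 0.49 × 0.024 = 0.01176
  π_3·f_3 = 0.12 × 0.036 = 0.00432
Evidence: 0.006864 + 0.01176 + 0.00432 = 0.022944
So the posterior for Language 2 is 0.01176 / 0.022944 ≈ 0.513.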